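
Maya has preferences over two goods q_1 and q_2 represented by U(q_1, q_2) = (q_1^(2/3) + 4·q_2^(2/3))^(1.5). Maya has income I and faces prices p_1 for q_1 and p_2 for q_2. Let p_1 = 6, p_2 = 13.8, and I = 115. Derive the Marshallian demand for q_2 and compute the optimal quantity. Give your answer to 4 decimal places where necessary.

MRS = MU_q_1/MU_q_2 = (1/4)·(q_2/q_1)^(1/3). Set equal to p_1/p_2.
Solve for the ratio: q_2/q_1 = [4·p_1/p_2]^(3).
With the ratio pinned down, the budget gives q_1* = I/(p_1 + p_2·(q_2/q_1)) and q_2* = (q_2/q_1)·q_1*.
Numerically q_2/q_1 = 5.26013, so q_1* = 115/(6 + 13.8·5.26013) = 1.4633 and q_2* = 5.26013·1.4633 = 7.6971.

q_2* = 7.6971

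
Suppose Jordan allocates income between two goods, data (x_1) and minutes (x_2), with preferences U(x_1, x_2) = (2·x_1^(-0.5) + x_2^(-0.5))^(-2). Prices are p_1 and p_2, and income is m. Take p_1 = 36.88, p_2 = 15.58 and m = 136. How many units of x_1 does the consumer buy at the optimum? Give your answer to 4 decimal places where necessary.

x_1* = 2.504

MRS = MU_x_1/MU_x_2 = 2·(x_2/x_1)^(1.5). Set equal to p_1/p_2.
Solve for the ratio: x_2/x_1 = [(1/2)·p_1/p_2]^(2/3).
With the ratio pinned down, the budget gives x_1* = m/(p_1 + p_2·(x_2/x_1)) and x_2* = (x_2/x_1)·x_1*.
Numerically x_2/x_1 = 1.118911, so x_1* = 136/(36.88 + 15.58·1.118911) = 2.504.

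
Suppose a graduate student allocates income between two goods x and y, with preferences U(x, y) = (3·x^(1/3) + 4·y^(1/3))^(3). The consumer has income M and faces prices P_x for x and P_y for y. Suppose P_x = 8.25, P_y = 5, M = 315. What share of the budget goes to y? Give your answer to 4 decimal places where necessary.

share on y = 0.6642

With the ratio pinned down, the budget gives x* = M/(P_x + P_y·(y/x)) and y* = (y/x)·x*.
Numerically y/x = 3.263127, so x* = 315/(8.25 + 5·3.263127) = 12.8228 and y* = 3.263127·12.8228 = 41.8424.
Expenditure on y: 5·41.8424 = 209.212; share = 0.6642.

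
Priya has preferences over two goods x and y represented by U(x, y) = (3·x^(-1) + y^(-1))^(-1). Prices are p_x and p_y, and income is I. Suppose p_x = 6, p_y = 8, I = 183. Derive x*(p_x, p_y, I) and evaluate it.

MRS = MU_x/MU_y = 3·(y/x)^(2). Set equal to p_x/p_y.
Solve for the ratio: y/x = [(1/3)·p_x/p_y]^(0.5).
With the ratio pinned down, the budget gives x* = I/(p_x + p_y·(y/x)) and y* = (y/x)·x*.
Numerically y/x = 0.5, so x* = 183/(6 + 8·0.5) = 18.3.

x* = 18.3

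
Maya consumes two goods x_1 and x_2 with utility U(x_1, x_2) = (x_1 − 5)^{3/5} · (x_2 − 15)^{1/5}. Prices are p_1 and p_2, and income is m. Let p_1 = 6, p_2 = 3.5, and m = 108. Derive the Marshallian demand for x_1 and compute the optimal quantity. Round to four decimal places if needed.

MRS = 3·(x_2−15)/(x_1−5). Tangency with p_1/p_2 gives x_2−15 = (1/3)·(p_1/p_2)·(x_1−5).
Substituting into the budget: x_1* = 5 + 0.75·(m − 5·p_1 − 15·p_2)/p_1, and x_2* = 15 + 0.25·(…)/p_2.
Discretionary income = 108 − 5·6 − 15·3.5 = 25.5; x_1* = 5 + 0.75·25.5/6 = 8.1875.

x_1* = 8.1875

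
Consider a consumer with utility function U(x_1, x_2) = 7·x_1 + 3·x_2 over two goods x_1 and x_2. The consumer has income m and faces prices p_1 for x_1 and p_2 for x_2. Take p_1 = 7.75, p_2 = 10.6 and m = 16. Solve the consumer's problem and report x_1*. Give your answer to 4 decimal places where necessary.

Linear utility — the consumer picks whichever good has higher MU/price: 7/7.75 = 0.9032 vs 3/10.6 = 0.283.
x_1 gives more utility per dollar, so spend all income on x_1: x_1* = m/p_1, x_2* = 0.
Numerically: x_1* = 2.0645, x_2* = 0.

x_1* = 2.0645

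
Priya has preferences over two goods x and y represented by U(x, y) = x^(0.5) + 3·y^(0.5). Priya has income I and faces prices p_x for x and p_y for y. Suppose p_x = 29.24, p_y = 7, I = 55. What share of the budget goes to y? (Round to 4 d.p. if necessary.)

Numerically y/x = 157.036702, so x* = 55/(29.24 + 7·157.036702) = 0.0487 and y* = 157.036702·0.0487 = 7.6536.
Expenditure on y: 7·7.6536 = 53.5749; share = 0.9741.

share on y = 0.9741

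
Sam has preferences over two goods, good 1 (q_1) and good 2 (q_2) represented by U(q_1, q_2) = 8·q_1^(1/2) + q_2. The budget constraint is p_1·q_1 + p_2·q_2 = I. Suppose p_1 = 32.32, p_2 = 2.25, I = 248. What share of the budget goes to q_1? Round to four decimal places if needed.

MU_q_1 = 4/√q_1, MU_q_2 = 1. Tangency: 4/√q_1 = p_1/p_2.
Solve: √q_1 = 4·p_2/p_1, so q_1*(p_1,p_2) = (4·p_2/p_1)², and q_2* = (I − p_1·q_1*)/p_2.
Plugging in: q_1* = (4·2.25/32.32)² = 0.0775, q_2* = 109.1084.
Expenditure on q_1: 32.32·0.0775 = 2.5062; share = 0.0101.

share on q_1 = 0.0101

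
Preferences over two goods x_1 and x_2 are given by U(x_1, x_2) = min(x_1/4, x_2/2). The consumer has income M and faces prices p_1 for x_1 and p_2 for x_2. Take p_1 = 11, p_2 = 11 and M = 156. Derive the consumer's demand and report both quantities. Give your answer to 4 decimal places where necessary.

x_1* = 9.4545, x_2* = 4.7273

With perfect complements, no substitution: consume in ratio x_1:x_2 = 4:2.
Budget: p_1·x_1 + p_2·(1/2)·x_1 = M, so (4·p_1 + 2·p_2)·x_1 = 4·M.
Demand: x_1*(p_1,p_2,M) = 4·M/(4·p_1 + 2·p_2), x_2* = 2·M/(4·p_1 + 2·p_2).
Here 4·11 + 2·11 = 66, giving x_1* = 9.4545 and x_2* = 4.7273.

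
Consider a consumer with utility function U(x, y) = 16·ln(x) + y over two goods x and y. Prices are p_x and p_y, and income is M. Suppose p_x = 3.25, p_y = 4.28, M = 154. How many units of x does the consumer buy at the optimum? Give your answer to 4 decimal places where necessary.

x* = 21.0708

Set MRS = p_x/p_y: (16/x)/1 = p_x/p_y.
So x*(p_x,p_y) = 16·p_y/p_x, independent of income; and y* = (M − 16·p_y)/p_y.
At the given prices: x* = 16·4.28/3.25 = 21.0708.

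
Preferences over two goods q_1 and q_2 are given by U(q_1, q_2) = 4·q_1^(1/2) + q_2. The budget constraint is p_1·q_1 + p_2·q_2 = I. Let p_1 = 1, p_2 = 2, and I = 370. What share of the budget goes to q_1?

Utility is quasi-linear in q_2; the FOC for q_1 is 2/√q_1 = p_1/p_2.
Thus q_1* = (2·p_2/p_1)² — independent of I — with the rest of income spent on q_2.
Plugging in: q_1* = (2·2/1)² = 16, q_2* = 177.
Expenditure on q_1: 1·16 = 16; share = 0.0432.

share on q_1 = 0.0432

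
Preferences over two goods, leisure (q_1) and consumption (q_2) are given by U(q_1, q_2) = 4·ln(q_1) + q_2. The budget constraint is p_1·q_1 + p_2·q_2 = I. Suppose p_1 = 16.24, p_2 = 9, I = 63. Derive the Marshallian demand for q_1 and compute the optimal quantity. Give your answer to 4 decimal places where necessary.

So q_1*(p_1,p_2) = 4·p_2/p_1, independent of income; and q_2* = (I − 4·p_2)/p_2.
At the given prices: q_1* = 4·9/16.24 = 2.2167.

q_1* = 2.2167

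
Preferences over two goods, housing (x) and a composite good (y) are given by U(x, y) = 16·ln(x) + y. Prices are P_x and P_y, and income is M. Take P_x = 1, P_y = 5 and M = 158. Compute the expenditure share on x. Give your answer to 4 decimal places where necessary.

share on x = 0.5063

Set MRS = P_x/P_y: (16/x)/1 = P_x/P_y.
So x*(P_x,P_y) = 16·P_y/P_x, independent of income; and y* = (M − 16·P_y)/P_y.
At the given prices: x* = 16·5/1 = 80, and y* = 15.6.
Expenditure on x: 1·80 = 80; share = 0.5063.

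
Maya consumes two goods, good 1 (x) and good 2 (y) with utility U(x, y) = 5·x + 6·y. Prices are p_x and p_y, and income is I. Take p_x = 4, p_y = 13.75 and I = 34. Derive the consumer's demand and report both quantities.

Linear utility — the consumer picks whichever good has higher MU/price: 5/4 = 1.25 vs 6/13.75 = 0.4364.
x gives more utility per dollar, so spend all income on x: x* = I/p_x, y* = 0.
Numerically: x* = 8.5, y* = 0.

x* = 8.5, y* = 0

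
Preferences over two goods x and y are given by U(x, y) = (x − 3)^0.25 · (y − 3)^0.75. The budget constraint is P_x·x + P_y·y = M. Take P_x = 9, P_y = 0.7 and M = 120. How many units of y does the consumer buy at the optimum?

MRS = (1/3)·(y−3)/(x−3). Tangency with P_x/P_y gives y−3 = 3·(P_x/P_y)·(x−3).
After buying the subsistence bundle (3, 3), a share 0.25 of the remaining income goes to x: x* = 3 + 0.25·(M − 3P_x − 3P_y)/P_x.
Discretionary income = 120 − 3·9 − 3·0.7 = 90.9; y* = 3 + 0.75·90.9/0.7 = 100.3929.

y* = 100.3929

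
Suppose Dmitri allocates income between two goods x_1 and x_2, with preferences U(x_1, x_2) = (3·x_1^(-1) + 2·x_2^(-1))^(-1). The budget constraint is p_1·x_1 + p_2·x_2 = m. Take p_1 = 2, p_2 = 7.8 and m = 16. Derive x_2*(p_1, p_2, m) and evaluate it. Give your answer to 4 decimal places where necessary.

x_2* = 1.2661

MU_x_1 ∝ 3·x_1^(-2), MU_x_2 ∝ 2·x_2^(-2), so MRS = (3/2)·(x_2/x_1)^(2) = p_1/p_2.
Hence x_2/x_1 = ((2/3)·p_1/p_2)^(1/(2)), i.e. raised to the 0.5 power.
With the ratio pinned down, the budget gives x_1* = m/(p_1 + p_2·(x_2/x_1)) and x_2* = (x_2/x_1)·x_1*.
Numerically x_2/x_1 = 0.413449, so x_1* = 16/(2 + 7.8·0.413449) = 3.0623 and x_2* = 0.413449·3.0623 = 1.2661.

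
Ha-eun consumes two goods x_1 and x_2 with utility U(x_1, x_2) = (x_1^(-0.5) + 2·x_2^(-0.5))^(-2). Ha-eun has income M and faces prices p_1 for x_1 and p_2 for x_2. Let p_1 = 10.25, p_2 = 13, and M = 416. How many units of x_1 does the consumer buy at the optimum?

x_1* = 14.9305

MRS = MU_x_1/MU_x_2 = (1/2)·(x_2/x_1)^(1.5). Set equal to p_1/p_2.
Solve for the ratio: x_2/x_1 = [2·p_1/p_2]^(2/3).
With the ratio pinned down, the budget gives x_1* = M/(p_1 + p_2·(x_2/x_1)) and x_2* = (x_2/x_1)·x_1*.
Numerically x_2/x_1 = 1.354795, so x_1* = 416/(10.25 + 13·1.354795) = 14.9305.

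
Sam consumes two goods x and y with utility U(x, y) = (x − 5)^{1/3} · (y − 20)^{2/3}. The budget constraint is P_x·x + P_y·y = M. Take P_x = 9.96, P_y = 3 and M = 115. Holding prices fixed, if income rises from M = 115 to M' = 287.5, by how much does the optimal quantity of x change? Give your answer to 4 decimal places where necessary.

Δx* = 5.7731

This is Cobb-Douglas in (x−5, y−20): tangency gives 1/3·P_y·(y−20) = 2/3·P_x·(x−5).
After buying the subsistence bundle (5, 20), a share 1/3 of the remaining income goes to x: x* = 5 + 1/3·(M − 5P_x − 20P_y)/P_x.
Discretionary income = 115 − 5·9.96 − 20·3 = 5.2; x* = 5 + 1/3·5.2/9.96 = 5.174.
At M' = 287.5: x* = 10.9471. Change: 10.9471 − 5.174 = 5.7731.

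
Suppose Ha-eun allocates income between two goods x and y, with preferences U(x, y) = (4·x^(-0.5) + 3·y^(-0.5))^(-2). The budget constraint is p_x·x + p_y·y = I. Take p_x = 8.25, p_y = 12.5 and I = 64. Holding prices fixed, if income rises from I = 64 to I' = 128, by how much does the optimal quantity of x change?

Δx* = 3.9821

MU_x ∝ 4·x^(-1.5), MU_y ∝ 3·y^(-1.5), so MRS = (4/3)·(y/x)^(1.5) = p_x/p_y.
Solve for the ratio: y/x = [(3/4)·p_x/p_y]^(2/3).
Substitute y = (y/x)·x into the budget: x* = I/(p_x + p_y·(y/x)).
Numerically y/x = 0.625754, so x* = 64/(8.25 + 12.5·0.625754) = 3.9821.
At I' = 128: x* = 7.9642. Change: 7.9642 − 3.9821 = 3.9821.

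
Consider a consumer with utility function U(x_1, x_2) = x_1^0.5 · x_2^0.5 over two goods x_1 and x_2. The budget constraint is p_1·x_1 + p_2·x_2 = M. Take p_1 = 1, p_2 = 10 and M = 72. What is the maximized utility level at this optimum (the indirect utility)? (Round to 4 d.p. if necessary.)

V = 11.3842

The MRS is x_2/x_1. Set MRS = p_1/p_2.
So 0.5·p_2·x_2 = 0.5·p_1·x_1; combined with the budget, a share 0.5 of income goes to x_1.
Demand: x_1*(p_1,p_2,M) = 0.5·M/p_1 and x_2* = 0.5·M/p_2.
At p_1=1, p_2=10, M=72: x_1* = 0.5·72/1 = 36, x_2* = 3.6.
Utility at the optimum: U(36, 3.6) = 11.3842.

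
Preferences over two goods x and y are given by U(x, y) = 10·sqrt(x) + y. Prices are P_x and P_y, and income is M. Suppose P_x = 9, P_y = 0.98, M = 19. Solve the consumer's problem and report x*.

x* = 0.2964

Set MRS = P_x/P_y: 5·x^(−1/2) = P_x/P_y.
Solve: √x = 5·P_y/P_x, so x*(P_x,P_y) = (5·P_y/P_x)², and y* = (M − P_x·x*)/P_y.
Plugging in: x* = (5·0.98/9)² = 0.2964.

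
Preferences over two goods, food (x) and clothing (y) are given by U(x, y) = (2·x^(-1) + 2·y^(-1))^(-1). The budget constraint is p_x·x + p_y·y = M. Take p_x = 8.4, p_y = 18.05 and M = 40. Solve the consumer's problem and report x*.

x* = 1.9311

MU_x ∝ 2·x^(-2), MU_y ∝ 2·y^(-2), so MRS = (y/x)^(2) = p_x/p_y.
Hence y/x = (p_x/p_y)^(1/(2)), i.e. raised to the 0.5 power.
With the ratio pinned down, the budget gives x* = M/(p_x + p_y·(y/x)) and y* = (y/x)·x*.
Numerically y/x = 0.682183, so x* = 40/(8.4 + 18.05·0.682183) = 1.9311.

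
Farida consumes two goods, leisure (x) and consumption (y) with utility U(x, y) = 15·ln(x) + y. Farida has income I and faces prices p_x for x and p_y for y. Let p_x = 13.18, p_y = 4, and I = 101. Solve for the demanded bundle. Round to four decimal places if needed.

So x*(p_x,p_y) = 15·p_y/p_x, independent of income; and y* = (I − 15·p_y)/p_y.
At the given prices: x* = 15·4/13.18 = 4.5524, and y* = 10.25.

x* = 4.5524, y* = 10.25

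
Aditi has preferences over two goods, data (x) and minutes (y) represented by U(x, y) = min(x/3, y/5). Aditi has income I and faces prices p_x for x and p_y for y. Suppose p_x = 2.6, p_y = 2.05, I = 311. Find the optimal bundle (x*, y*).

x* = 51.6898, y* = 86.1496

With perfect complements, no substitution: consume in ratio x:y = 3:5.
Budget: p_x·x + p_y·(5/3)·x = I, so (3·p_x + 5·p_y)·x = 3·I.
Demand: x*(p_x,p_y,I) = 3·I/(3·p_x + 5·p_y), y* = 5·I/(3·p_x + 5·p_y).
Here 3·2.6 + 5·2.05 = 18.05, giving x* = 51.6898 and y* = 86.1496.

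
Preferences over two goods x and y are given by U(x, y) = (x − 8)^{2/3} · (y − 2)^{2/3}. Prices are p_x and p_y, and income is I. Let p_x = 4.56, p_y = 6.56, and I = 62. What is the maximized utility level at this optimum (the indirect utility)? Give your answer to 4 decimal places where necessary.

MRS = (y−2)/(x−8). Tangency with p_x/p_y gives y−2 = (p_x/p_y)·(x−8).
Substituting into the budget: x* = 8 + 0.5·(I − 8·p_x − 2·p_y)/p_x, and y* = 2 + 0.5·(…)/p_y.
Discretionary income = 62 − 8·4.56 − 2·6.56 = 12.4; x* = 8 + 0.5·12.4/4.56 = 9.3596; y* = 2 + 0.5·12.4/6.56 = 2.9451.
Utility at the optimum: U(9.3596, 2.9451) = 1.182.

V = 1.182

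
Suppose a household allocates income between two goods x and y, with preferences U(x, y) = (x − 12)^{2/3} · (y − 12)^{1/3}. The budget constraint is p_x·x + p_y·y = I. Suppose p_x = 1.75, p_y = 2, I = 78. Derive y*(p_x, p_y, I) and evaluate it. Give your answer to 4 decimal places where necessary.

y* = 17.5

Let x' = x−12, y' = y−12. MRS = 2·y'/x' = p_x/p_y.
Substituting into the budget: x* = 12 + 2/3·(I − 12·p_x − 12·p_y)/p_x, and y* = 12 + 1/3·(…)/p_y.
Discretionary income = 78 − 12·1.75 − 12·2 = 33; y* = 12 + 1/3·33/2 = 17.5.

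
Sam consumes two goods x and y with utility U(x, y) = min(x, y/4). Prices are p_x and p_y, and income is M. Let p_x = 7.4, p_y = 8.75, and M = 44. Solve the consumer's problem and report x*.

x* = 1.0377

Leontief preferences: the optimum is at the kink where x/1 = y/4, i.e. y = 4·x.
Budget: p_x·x + p_y·4·x = M, so (p_x + 4·p_y)·x = M.
Demand: x*(p_x,p_y,M) = M/(p_x + 4·p_y), y* = 4·M/(p_x + 4·p_y).
Here 7.4 + 4·8.75 = 42.4, giving x* = 1.0377.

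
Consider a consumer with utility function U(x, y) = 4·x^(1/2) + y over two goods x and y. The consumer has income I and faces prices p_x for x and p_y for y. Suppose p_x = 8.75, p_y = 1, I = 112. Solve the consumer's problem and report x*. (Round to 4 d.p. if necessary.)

x* = 0.0522

Utility is quasi-linear in y; the FOC for x is 2/√x = p_x/p_y.
Thus x* = (2·p_y/p_x)² — independent of I — with the rest of income spent on y.
Plugging in: x* = (2·1/8.75)² = 0.0522.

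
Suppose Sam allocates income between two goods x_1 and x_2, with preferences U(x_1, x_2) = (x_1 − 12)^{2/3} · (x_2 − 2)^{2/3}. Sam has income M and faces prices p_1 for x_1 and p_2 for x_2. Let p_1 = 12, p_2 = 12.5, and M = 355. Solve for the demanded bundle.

Let x_1' = x_1−12, x_2' = x_2−2. MRS = x_2'/x_1' = p_1/p_2.
Substituting into the budget: x_1* = 12 + 0.5·(M − 12·p_1 − 2·p_2)/p_1, and x_2* = 2 + 0.5·(…)/p_2.
Discretionary income = 355 − 12·12 − 2·12.5 = 186; x_1* = 12 + 0.5·186/12 = 19.75; x_2* = 2 + 0.5·186/12.5 = 9.44.

x_1* = 19.75, x_2* = 9.44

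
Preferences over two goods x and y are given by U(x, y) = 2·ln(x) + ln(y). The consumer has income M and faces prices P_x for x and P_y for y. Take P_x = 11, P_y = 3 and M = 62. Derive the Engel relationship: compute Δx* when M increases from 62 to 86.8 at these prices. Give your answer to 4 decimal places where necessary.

Δx* = 1.503

The MRS is 2·y/x. Set MRS = P_x/P_y.
Rearranging, P_y·y = (1/2)·P_x·x. Substituting into the budget gives P_x·x·(1 + (1/2)) = M.
Demand: x*(P_x,P_y,M) = 2/3·M/P_x and y* = 1/3·M/P_y.
At P_x=11, P_y=3, M=62: x* = 2/3·62/11 = 3.7576.
At M' = 86.8: x* = 5.2606. Change: 5.2606 − 3.7576 = 1.503.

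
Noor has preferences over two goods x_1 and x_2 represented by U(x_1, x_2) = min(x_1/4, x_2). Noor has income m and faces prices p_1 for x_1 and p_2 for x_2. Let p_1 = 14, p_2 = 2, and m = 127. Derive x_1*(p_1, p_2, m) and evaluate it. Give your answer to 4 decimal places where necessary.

x_1* = 8.7586

Here 4·14 + 2 = 58, giving x_1* = 8.7586.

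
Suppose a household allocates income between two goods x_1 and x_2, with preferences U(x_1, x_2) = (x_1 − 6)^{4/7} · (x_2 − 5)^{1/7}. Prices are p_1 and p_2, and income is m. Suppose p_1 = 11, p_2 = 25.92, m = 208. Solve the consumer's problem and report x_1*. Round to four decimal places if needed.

x_1* = 6.9018

Discretionary income = 208 − 6·11 − 5·25.92 = 12.4; x_1* = 6 + 0.8·12.4/11 = 6.9018.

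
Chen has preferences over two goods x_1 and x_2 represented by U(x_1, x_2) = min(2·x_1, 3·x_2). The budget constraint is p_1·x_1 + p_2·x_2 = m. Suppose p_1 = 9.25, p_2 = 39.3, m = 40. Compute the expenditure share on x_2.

Demand: x_1*(p_1,p_2,m) = 3·m/(3·p_1 + 2·p_2), x_2* = 2·m/(3·p_1 + 2·p_2).
Here 3·9.25 + 2·39.3 = 106.35, giving x_1* = 1.1283 and x_2* = 0.7522.
Expenditure on x_2: 39.3·0.7522 = 29.5628; share = 0.7391.

share on x_2 = 0.7391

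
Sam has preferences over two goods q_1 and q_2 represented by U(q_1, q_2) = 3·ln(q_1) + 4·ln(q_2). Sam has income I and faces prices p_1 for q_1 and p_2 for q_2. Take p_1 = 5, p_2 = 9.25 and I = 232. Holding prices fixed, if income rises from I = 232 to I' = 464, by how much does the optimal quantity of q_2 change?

At p_1=5, p_2=9.25, I=232: q_2* = 4/7·232/9.25 = 14.332.
At I' = 464: q_2* = 28.6641. Change: 28.6641 − 14.332 = 14.332.

Δq_2* = 14.332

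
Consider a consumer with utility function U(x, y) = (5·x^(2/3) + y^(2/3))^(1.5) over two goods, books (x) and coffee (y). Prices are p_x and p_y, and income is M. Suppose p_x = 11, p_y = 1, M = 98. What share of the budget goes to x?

share on x = 0.5081

MRS = MU_x/MU_y = 5·(y/x)^(1/3). Set equal to p_x/p_y.
Hence y/x = ((1/5)·p_x/p_y)^(1/(1/3)), i.e. raised to the 3 power.
With the ratio pinned down, the budget gives x* = M/(p_x + p_y·(y/x)) and y* = (y/x)·x*.
Numerically y/x = 10.648, so x* = 98/(11 + 1·10.648) = 4.527 and y* = 10.648·4.527 = 48.2033.
Expenditure on x: 11·4.527 = 49.7967; share = 0.5081.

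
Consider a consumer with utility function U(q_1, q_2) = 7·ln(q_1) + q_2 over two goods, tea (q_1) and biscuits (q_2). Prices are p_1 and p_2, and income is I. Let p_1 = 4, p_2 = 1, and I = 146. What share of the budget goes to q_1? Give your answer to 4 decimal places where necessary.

share on q_1 = 0.0479

MU_q_1 = 7/q_1, MU_q_2 = 1. Tangency: 7/q_1 = p_1/p_2.
So q_1*(p_1,p_2) = 7·p_2/p_1, independent of income; and q_2* = (I − 7·p_2)/p_2.
At the given prices: q_1* = 7·1/4 = 1.75, and q_2* = 139.
Expenditure on q_1: 4·1.75 = 7; share = 0.0479.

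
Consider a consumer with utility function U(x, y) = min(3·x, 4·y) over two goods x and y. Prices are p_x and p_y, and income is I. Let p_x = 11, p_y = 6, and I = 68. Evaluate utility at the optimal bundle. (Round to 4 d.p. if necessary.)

With perfect complements, no substitution: consume in ratio x:y = 4:3.
Budget: p_x·x + p_y·(3/4)·x = I, so (4·p_x + 3·p_y)·x = 4·I.
Demand: x*(p_x,p_y,I) = 4·I/(4·p_x + 3·p_y), y* = 3·I/(4·p_x + 3·p_y).
Here 4·11 + 3·6 = 62, giving x* = 4.3871 and y* = 3.2903.
Utility at the optimum: U(4.3871, 3.2903) = 13.1613.

V = 13.1613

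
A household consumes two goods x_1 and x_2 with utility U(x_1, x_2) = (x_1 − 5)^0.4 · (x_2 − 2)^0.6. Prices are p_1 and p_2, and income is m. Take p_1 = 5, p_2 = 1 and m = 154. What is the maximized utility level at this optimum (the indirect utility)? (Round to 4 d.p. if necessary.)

MRS = (2/3)·(x_2−2)/(x_1−5). Tangency with p_1/p_2 gives x_2−2 = (3/2)·(p_1/p_2)·(x_1−5).
After buying the subsistence bundle (5, 2), a share 0.4 of the remaining income goes to x_1: x_1* = 5 + 0.4·(m − 5p_1 − 2p_2)/p_1.
Discretionary income = 154 − 5·5 − 2·1 = 127; x_1* = 5 + 0.4·127/5 = 15.16; x_2* = 2 + 0.6·127/1 = 78.2.
Utility at the optimum: U(15.16, 78.2) = 34.0354.

V = 34.0354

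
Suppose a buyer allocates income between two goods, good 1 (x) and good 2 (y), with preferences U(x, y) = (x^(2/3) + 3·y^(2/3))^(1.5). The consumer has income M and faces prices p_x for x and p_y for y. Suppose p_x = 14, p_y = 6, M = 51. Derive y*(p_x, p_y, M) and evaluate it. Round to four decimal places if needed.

y* = 8.4426

From the CES first-order condition, (1/3)·(y/x)^(1/3) = p_x/p_y.
Hence y/x = (3·p_x/p_y)^(1/(1/3)), i.e. raised to the 3 power.
Substitute y = (y/x)·x into the budget: x* = M/(p_x + p_y·(y/x)).
Numerically y/x = 343, so x* = 51/(14 + 6·343) = 0.0246 and y* = 343·0.0246 = 8.4426.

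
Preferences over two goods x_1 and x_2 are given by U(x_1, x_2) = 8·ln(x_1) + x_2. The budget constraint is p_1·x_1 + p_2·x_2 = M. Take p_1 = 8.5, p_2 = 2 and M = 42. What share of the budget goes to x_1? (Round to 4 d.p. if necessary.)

Set MRS = p_1/p_2: (8/x_1)/1 = p_1/p_2.
So x_1*(p_1,p_2) = 8·p_2/p_1, independent of income; and x_2* = (M − 8·p_2)/p_2.
At the given prices: x_1* = 8·2/8.5 = 1.8824, and x_2* = 13.
Expenditure on x_1: 8.5·1.8824 = 16; share = 0.381.

share on x_1 = 0.381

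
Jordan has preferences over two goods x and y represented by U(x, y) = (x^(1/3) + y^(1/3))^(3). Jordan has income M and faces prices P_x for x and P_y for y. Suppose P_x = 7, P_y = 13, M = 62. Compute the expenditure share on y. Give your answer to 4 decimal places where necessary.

share on y = 0.4232

From the CES first-order condition, (y/x)^(2/3) = P_x/P_y.
Solve for the ratio: y/x = [P_x/P_y]^(1.5).
With the ratio pinned down, the budget gives x* = M/(P_x + P_y·(y/x)) and y* = (y/x)·x*.
Numerically y/x = 0.395123, so x* = 62/(7 + 13·0.395123) = 5.1085 and y* = 0.395123·5.1085 = 2.0185.
Expenditure on y: 13·2.0185 = 26.2404; share = 0.4232.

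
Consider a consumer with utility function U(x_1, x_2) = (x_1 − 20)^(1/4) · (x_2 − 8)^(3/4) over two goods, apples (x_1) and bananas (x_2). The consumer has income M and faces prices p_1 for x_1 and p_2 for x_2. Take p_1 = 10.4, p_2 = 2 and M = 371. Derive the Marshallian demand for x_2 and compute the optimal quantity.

Substituting into the budget: x_1* = 20 + 0.25·(M − 20·p_1 − 8·p_2)/p_1, and x_2* = 8 + 0.75·(…)/p_2.
Discretionary income = 371 − 20·10.4 − 8·2 = 147; x_2* = 8 + 0.75·147/2 = 63.125.

x_2* = 63.125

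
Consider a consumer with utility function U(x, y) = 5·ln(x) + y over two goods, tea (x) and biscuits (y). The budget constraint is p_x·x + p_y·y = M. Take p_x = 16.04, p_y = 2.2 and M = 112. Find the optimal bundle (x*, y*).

MU_x = 5/x, MU_y = 1. Tangency: 5/x = p_x/p_y.
So x*(p_x,p_y) = 5·p_y/p_x, independent of income; and y* = (M − 5·p_y)/p_y.
At the given prices: x* = 5·2.2/16.04 = 0.6858, and y* = 45.9091.

x* = 0.6858, y* = 45.9091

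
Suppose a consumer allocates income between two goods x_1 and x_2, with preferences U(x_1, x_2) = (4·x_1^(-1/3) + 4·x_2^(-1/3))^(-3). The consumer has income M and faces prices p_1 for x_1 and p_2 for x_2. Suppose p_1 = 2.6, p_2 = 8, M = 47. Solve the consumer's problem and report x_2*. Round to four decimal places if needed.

x_2* = 3.3475

From the CES first-order condition, (x_2/x_1)^(4/3) = p_1/p_2.
Solve for the ratio: x_2/x_1 = [p_1/p_2]^(0.75).
With the ratio pinned down, the budget gives x_1* = M/(p_1 + p_2·(x_2/x_1)) and x_2* = (x_2/x_1)·x_1*.
Numerically x_2/x_1 = 0.43044, so x_1* = 47/(2.6 + 8·0.43044) = 7.7769 and x_2* = 0.43044·7.7769 = 3.3475.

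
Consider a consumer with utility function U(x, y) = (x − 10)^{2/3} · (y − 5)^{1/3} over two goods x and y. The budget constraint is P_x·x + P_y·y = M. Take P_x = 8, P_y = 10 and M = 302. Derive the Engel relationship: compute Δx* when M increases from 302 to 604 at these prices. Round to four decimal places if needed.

Δx* = 25.1667

After buying the subsistence bundle (10, 5), a share 2/3 of the remaining income goes to x: x* = 10 + 2/3·(M − 10P_x − 5P_y)/P_x.
Discretionary income = 302 − 10·8 − 5·10 = 172; x* = 10 + 2/3·172/8 = 24.3333.
At M' = 604: x* = 49.5. Change: 49.5 − 24.3333 = 25.1667.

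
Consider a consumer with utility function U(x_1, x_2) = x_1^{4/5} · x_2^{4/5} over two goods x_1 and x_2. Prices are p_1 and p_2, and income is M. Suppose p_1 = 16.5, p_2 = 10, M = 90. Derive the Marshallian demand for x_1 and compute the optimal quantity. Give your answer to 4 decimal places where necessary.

MU_x_1/MU_x_2 = (0.8·x_2)/(0.8·x_1); tangency sets this equal to p_1/p_2.
So 0.8·p_2·x_2 = 0.8·p_1·x_1; combined with the budget, a share 0.5 of income goes to x_1.
Demand: x_1*(p_1,p_2,M) = 0.5·M/p_1 and x_2* = 0.5·M/p_2.
At p_1=16.5, p_2=10, M=90: x_1* = 0.5·90/16.5 = 2.7273.

x_1* = 2.7273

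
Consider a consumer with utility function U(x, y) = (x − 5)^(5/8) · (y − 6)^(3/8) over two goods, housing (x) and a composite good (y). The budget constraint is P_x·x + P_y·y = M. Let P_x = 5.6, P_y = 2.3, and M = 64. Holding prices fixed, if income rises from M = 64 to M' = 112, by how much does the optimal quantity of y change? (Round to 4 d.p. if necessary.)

Discretionary income = 64 − 5·5.6 − 6·2.3 = 22.2; y* = 6 + 0.375·22.2/2.3 = 9.6196.
At M' = 112: y* = 17.4457. Change: 17.4457 − 9.6196 = 7.8261.

Δy* = 7.8261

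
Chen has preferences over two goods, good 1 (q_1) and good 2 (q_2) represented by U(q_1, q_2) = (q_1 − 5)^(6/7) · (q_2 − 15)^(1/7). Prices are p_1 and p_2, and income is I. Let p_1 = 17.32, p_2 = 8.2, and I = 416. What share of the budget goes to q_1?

This is Cobb-Douglas in (q_1−5, q_2−15): tangency gives 6/7·p_2·(q_2−15) = 1/7·p_1·(q_1−5).
After buying the subsistence bundle (5, 15), a share 6/7 of the remaining income goes to q_1: q_1* = 5 + 6/7·(I − 5p_1 − 15p_2)/p_1.
Discretionary income = 416 − 5·17.32 − 15·8.2 = 206.4; q_1* = 5 + 6/7·206.4/17.32 = 15.2145; q_2* = 15 + 1/7·206.4/8.2 = 18.5958.
Expenditure on q_1: 17.32·15.2145 = 263.5143; share = 0.6334.

share on q_1 = 0.6334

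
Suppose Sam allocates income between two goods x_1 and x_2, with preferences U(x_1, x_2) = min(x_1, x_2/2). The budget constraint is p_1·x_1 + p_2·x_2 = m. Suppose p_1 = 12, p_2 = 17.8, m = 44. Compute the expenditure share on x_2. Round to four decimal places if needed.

Here 12 + 2·17.8 = 47.6, giving x_1* = 0.9244 and x_2* = 1.8487.
Expenditure on x_2: 17.8·1.8487 = 32.9076; share = 0.7479.

share on x_2 = 0.7479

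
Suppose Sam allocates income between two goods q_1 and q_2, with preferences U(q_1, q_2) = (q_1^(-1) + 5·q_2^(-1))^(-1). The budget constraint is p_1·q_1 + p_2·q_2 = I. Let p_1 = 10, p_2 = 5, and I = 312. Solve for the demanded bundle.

Substitute q_2 = (q_2/q_1)·q_1 into the budget: q_1* = I/(p_1 + p_2·(q_2/q_1)).
Numerically q_2/q_1 = 3.162278, so q_1* = 312/(10 + 5·3.162278) = 12.0877 and q_2* = 3.162278·12.0877 = 38.2246.

q_1* = 12.0877, q_2* = 38.2246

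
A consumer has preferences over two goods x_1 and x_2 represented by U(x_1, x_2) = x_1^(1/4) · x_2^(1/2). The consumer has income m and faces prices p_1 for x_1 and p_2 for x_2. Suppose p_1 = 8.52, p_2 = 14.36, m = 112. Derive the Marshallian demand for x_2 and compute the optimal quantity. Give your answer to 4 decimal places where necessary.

x_2* = 5.1996

Demand: x_1*(p_1,p_2,m) = 1/3·m/p_1 and x_2* = 2/3·m/p_2.
At p_1=8.52, p_2=14.36, m=112: x_2* = 2/3·112/14.36 = 5.1996.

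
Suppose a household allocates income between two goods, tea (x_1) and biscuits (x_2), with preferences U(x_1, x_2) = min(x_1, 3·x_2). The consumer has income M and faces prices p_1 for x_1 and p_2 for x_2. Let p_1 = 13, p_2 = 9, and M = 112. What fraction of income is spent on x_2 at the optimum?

share on x_2 = 0.1875

With perfect complements, no substitution: consume in ratio x_1:x_2 = 3:1.
Budget: p_1·x_1 + p_2·(1/3)·x_1 = M, so (3·p_1 + p_2)·x_1 = 3·M.
Demand: x_1*(p_1,p_2,M) = 3·M/(3·p_1 + p_2), x_2* = M/(3·p_1 + p_2).
Here 3·13 + 9 = 48, giving x_1* = 7 and x_2* = 2.3333.
Expenditure on x_2: 9·2.3333 = 21; share = 0.1875.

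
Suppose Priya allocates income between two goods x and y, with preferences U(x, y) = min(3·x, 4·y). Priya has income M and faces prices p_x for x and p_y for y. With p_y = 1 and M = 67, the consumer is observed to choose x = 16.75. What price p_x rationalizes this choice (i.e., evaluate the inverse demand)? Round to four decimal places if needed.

Leontief preferences: the optimum is at the kink where x/4 = y/3, i.e. y = (3/4)·x.
Budget: p_x·x + p_y·(3/4)·x = M, so (4·p_x + 3·p_y)·x = 4·M.
Demand: x*(p_x,p_y,M) = 4·M/(4·p_x + 3·p_y), y* = 3·M/(4·p_x + 3·p_y).
Set x* = 16.75 in the demand function and solve for p_x: p_x = 3.25.

p_x = 3.25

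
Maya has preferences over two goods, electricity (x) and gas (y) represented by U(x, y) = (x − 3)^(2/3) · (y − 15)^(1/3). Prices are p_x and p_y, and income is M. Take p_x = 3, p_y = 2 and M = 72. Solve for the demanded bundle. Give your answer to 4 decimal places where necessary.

x* = 10.3333, y* = 20.5

Let x' = x−3, y' = y−15. MRS = 2·y'/x' = p_x/p_y.
After buying the subsistence bundle (3, 15), a share 2/3 of the remaining income goes to x: x* = 3 + 2/3·(M − 3p_x − 15p_y)/p_x.
Discretionary income = 72 − 3·3 − 15·2 = 33; x* = 3 + 2/3·33/3 = 10.3333; y* = 15 + 1/3·33/2 = 20.5.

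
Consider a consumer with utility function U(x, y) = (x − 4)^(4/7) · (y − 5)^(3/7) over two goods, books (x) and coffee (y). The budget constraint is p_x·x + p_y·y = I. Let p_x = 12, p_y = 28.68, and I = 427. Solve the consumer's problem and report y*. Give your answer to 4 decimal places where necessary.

Let x' = x−4, y' = y−5. MRS = (4/3)·y'/x' = p_x/p_y.
After buying the subsistence bundle (4, 5), a share 4/7 of the remaining income goes to x: x* = 4 + 4/7·(I − 4p_x − 5p_y)/p_x.
Discretionary income = 427 − 4·12 − 5·28.68 = 235.6; y* = 5 + 3/7·235.6/28.68 = 8.5206.

y* = 8.5206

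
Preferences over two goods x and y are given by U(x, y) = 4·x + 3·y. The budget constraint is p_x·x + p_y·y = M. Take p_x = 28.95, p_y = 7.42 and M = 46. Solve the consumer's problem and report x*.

x* = 0

Linear utility — the consumer picks whichever good has higher MU/price: 4/28.95 = 0.1382 vs 3/7.42 = 0.4043.
y gives more utility per dollar, so spend all income on y: y* = M/p_y, x* = 0.
Numerically: x* = 0, y* = 6.1995.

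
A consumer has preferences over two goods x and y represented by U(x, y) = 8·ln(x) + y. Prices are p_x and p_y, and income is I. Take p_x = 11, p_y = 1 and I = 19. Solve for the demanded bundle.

MU_x = 8/x, MU_y = 1. Tangency: 8/x = p_x/p_y.
So x*(p_x,p_y) = 8·p_y/p_x, independent of income; and y* = (I − 8·p_y)/p_y.
At the given prices: x* = 8·1/11 = 0.7273, and y* = 11.

x* = 0.7273, y* = 11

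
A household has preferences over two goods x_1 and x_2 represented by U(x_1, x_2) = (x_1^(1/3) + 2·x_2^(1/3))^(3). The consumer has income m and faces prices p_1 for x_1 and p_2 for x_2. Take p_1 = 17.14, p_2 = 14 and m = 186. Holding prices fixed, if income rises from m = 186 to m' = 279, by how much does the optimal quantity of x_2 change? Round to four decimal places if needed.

Substitute x_2 = (x_2/x_1)·x_1 into the budget: x_1* = m/(p_1 + p_2·(x_2/x_1)).
Numerically x_2/x_1 = 3.831503, so x_1* = 186/(17.14 + 14·3.831503) = 2.6278 and x_2* = 3.831503·2.6278 = 10.0685.
At m' = 279: x_2* = 15.1028. Change: 15.1028 − 10.0685 = 5.0343.

Δx_2* = 5.0343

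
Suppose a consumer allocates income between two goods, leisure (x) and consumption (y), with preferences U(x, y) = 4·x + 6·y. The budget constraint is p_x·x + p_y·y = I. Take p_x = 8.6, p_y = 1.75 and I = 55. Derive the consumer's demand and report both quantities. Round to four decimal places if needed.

y gives more utility per dollar, so spend all income on y: y* = I/p_y, x* = 0.
Numerically: x* = 0, y* = 31.4286.

x* = 0, y* = 31.4286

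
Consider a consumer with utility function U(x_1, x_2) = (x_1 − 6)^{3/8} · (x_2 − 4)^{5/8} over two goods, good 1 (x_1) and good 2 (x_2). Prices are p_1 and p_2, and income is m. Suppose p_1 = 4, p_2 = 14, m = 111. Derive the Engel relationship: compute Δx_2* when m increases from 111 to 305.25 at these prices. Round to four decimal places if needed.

Let x_1' = x_1−6, x_2' = x_2−4. MRS = (3/5)·x_2'/x_1' = p_1/p_2.
After buying the subsistence bundle (6, 4), a share 0.375 of the remaining income goes to x_1: x_1* = 6 + 0.375·(m − 6p_1 − 4p_2)/p_1.
Discretionary income = 111 − 6·4 − 4·14 = 31; x_2* = 4 + 0.625·31/14 = 5.3839.
At m' = 305.25: x_2* = 14.0558. Change: 14.0558 − 5.3839 = 8.6719.

Δx_2* = 8.6719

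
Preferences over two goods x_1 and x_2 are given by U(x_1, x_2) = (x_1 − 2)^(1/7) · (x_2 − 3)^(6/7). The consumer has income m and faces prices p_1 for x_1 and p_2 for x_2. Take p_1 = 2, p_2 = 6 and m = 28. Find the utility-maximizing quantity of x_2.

x_2* = 3.8571

After buying the subsistence bundle (2, 3), a share 1/7 of the remaining income goes to x_1: x_1* = 2 + 1/7·(m − 2p_1 − 3p_2)/p_1.
Discretionary income = 28 − 2·2 − 3·6 = 6; x_2* = 3 + 6/7·6/6 = 3.8571.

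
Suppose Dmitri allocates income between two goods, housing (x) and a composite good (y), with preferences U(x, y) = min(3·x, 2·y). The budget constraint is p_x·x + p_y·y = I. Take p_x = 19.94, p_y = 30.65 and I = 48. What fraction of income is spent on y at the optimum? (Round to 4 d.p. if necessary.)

Here 2·19.94 + 3·30.65 = 131.83, giving x* = 0.7282 and y* = 1.0923.
Expenditure on y: 30.65·1.0923 = 33.4795; share = 0.6975.

share on y = 0.6975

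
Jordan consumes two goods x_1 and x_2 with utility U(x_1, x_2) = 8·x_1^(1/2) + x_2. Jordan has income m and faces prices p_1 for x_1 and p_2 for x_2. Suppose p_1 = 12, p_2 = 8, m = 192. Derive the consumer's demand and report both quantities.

MU_x_1 = 4/√x_1, MU_x_2 = 1. Tangency: 4/√x_1 = p_1/p_2.
Solve: √x_1 = 4·p_2/p_1, so x_1*(p_1,p_2) = (4·p_2/p_1)², and x_2* = (m − p_1·x_1*)/p_2.
Plugging in: x_1* = (4·8/12)² = 7.1111, x_2* = 13.3333.

x_1* = 7.1111, x_2* = 13.3333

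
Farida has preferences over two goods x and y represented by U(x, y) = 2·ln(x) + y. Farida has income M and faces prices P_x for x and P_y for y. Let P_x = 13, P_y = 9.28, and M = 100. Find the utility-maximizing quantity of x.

x* = 1.4277

MU_x = 2/x, MU_y = 1. Tangency: 2/x = P_x/P_y.
So x*(P_x,P_y) = 2·P_y/P_x, independent of income; and y* = (M − 2·P_y)/P_y.
At the given prices: x* = 2·9.28/13 = 1.4277.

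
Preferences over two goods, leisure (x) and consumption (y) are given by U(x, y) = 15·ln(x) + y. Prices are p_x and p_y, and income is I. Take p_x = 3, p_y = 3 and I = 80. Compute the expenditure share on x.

share on x = 0.5625

So x*(p_x,p_y) = 15·p_y/p_x, independent of income; and y* = (I − 15·p_y)/p_y.
At the given prices: x* = 15·3/3 = 15, and y* = 11.6667.
Expenditure on x: 3·15 = 45; share = 0.5625.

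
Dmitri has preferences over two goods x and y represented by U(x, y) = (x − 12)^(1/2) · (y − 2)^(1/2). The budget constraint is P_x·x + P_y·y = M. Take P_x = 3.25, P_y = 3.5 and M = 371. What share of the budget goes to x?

Let x' = x−12, y' = y−2. MRS = y'/x' = P_x/P_y.
Substituting into the budget: x* = 12 + 0.5·(M − 12·P_x − 2·P_y)/P_x, and y* = 2 + 0.5·(…)/P_y.
Discretionary income = 371 − 12·3.25 − 2·3.5 = 325; x* = 12 + 0.5·325/3.25 = 62; y* = 2 + 0.5·325/3.5 = 48.4286.
Expenditure on x: 3.25·62 = 201.5; share = 0.5431.

share on x = 0.5431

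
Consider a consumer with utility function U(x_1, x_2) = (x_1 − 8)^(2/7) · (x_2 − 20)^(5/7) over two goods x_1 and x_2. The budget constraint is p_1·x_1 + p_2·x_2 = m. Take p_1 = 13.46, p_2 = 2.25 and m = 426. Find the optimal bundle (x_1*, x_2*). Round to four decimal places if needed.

Discretionary income = 426 − 8·13.46 − 20·2.25 = 273.32; x_1* = 8 + 2/7·273.32/13.46 = 13.8017; x_2* = 20 + 5/7·273.32/2.25 = 106.7683.

x_1* = 13.8017, x_2* = 106.7683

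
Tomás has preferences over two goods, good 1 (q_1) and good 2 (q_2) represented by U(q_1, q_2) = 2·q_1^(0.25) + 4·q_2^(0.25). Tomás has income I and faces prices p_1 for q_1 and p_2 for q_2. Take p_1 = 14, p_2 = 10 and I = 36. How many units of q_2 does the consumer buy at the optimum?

q_2* = 2.6573

MRS = MU_q_1/MU_q_2 = (1/2)·(q_2/q_1)^(0.75). Set equal to p_1/p_2.
Hence q_2/q_1 = (2·p_1/p_2)^(1/(0.75)), i.e. raised to the 4/3 power.
Substitute q_2 = (q_2/q_1)·q_1 into the budget: q_1* = I/(p_1 + p_2·(q_2/q_1)).
Numerically q_2/q_1 = 3.946487, so q_1* = 36/(14 + 10·3.946487) = 0.6733 and q_2* = 3.946487·0.6733 = 2.6573.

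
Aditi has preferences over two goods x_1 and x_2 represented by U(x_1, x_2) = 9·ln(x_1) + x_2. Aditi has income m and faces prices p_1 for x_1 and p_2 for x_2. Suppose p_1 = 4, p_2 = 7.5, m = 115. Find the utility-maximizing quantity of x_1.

MU_x_1 = 9/x_1, MU_x_2 = 1. Tangency: 9/x_1 = p_1/p_2.
So x_1*(p_1,p_2) = 9·p_2/p_1, independent of income; and x_2* = (m − 9·p_2)/p_2.
At the given prices: x_1* = 9·7.5/4 = 16.875.

x_1* = 16.875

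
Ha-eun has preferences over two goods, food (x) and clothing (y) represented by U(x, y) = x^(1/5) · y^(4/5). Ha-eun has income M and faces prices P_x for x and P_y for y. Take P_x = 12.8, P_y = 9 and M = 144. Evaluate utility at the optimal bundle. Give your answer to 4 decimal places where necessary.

MU_x/MU_y = (0.2·y)/(0.8·x); tangency sets this equal to P_x/P_y.
Rearranging, P_y·y = 4·P_x·x. Substituting into the budget gives P_x·x·(1 + 4) = M.
Demand: x*(P_x,P_y,M) = 0.2·M/P_x and y* = 0.8·M/P_y.
At P_x=12.8, P_y=9, M=144: x* = 0.2·144/12.8 = 2.25, y* = 12.8.
Utility at the optimum: U(2.25, 12.8) = 9.0408.

V = 9.0408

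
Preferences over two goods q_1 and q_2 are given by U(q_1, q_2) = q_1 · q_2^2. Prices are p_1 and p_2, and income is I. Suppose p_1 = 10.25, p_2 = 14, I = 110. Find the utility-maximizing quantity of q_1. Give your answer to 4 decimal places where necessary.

q_1* = 3.5772

Tangency: MRS = (1/2)·q_2/q_1 = p_1/p_2.
Rearranging, p_2·q_2 = 2·p_1·q_1. Substituting into the budget gives p_1·q_1·(1 + 2) = I.
Demand: q_1*(p_1,p_2,I) = 1/3·I/p_1 and q_2* = 2/3·I/p_2.
At p_1=10.25, p_2=14, I=110: q_1* = 1/3·110/10.25 = 3.5772.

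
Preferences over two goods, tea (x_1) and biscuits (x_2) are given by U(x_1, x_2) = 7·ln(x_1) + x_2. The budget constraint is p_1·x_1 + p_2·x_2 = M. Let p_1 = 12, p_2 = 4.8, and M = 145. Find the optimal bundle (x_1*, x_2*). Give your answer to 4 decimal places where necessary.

Set MRS = p_1/p_2: (7/x_1)/1 = p_1/p_2.
So x_1*(p_1,p_2) = 7·p_2/p_1, independent of income; and x_2* = (M − 7·p_2)/p_2.
At the given prices: x_1* = 7·4.8/12 = 2.8, and x_2* = 23.2083.

x_1* = 2.8, x_2* = 23.2083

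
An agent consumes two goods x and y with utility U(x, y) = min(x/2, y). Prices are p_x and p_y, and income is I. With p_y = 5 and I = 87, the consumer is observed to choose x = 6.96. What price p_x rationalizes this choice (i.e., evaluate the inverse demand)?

Leontief preferences: the optimum is at the kink where x/2 = y/1, i.e. y = (1/2)·x.
Budget: p_x·x + p_y·(1/2)·x = I, so (2·p_x + p_y)·x = 2·I.
Demand: x*(p_x,p_y,I) = 2·I/(2·p_x + p_y), y* = I/(2·p_x + p_y).
Set x* = 6.96 in the demand function and solve for p_x: p_x = 10.

p_x = 10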